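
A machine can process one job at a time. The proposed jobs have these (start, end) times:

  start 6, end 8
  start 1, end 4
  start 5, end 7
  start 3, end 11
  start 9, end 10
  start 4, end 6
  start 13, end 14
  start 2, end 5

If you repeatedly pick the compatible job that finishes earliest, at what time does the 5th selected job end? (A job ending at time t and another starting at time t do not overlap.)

Order by finish time; keep every interval that doesn't clash with the previous kept one.
Sorted by end: (1,4)  (2,5)  (4,6)  (5,7)  (6,8)  (9,10)  (3,11)  (13,14)
take (1,4); take (4,6); skip (5,7); take (6,8); take (9,10); take (13,14).
Selected: (1,4) (4,6) (6,8) (9,10) (13,14)

14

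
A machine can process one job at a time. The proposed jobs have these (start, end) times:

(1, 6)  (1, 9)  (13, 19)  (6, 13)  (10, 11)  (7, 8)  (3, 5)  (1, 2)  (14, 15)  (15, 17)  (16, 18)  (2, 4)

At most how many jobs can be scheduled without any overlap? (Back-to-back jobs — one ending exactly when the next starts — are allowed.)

6

Greedy by earliest finish: after sorting by end time, pick each interval compatible with the last pick.
By end time: (1,2), (2,4), (3,5), (1,6), (7,8), (1,9), (10,11), (6,13), (14,15), (15,17), (16,18), (13,19).
Pick (1,2); next start ≥ 2 → (2,4); next start ≥ 4 → (7,8); next start ≥ 8 → (10,11); next start ≥ 11 → (14,15); next start ≥ 15 → (15,17).
Selected 6 jobs.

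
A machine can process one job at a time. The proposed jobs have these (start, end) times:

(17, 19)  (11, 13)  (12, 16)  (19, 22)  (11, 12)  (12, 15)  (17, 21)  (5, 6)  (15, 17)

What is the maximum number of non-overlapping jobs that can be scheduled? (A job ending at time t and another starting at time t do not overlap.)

Sort by end time and greedily take each interval whose start is ≥ the last chosen end.
Sorted by end: (5,6)  (11,12)  (11,13)  (12,15)  (12,16)  (15,17)  (17,19)  (17,21)  (19,22)
take (5,6); take (11,12); take (12,15); take (15,17); take (17,19); take (19,22).
Selected 6 jobs.

6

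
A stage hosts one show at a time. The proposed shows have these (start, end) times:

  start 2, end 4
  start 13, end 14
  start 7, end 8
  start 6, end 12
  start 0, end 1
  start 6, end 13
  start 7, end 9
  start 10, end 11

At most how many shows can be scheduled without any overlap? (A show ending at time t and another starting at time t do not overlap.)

By end time: (0,1), (2,4), (7,8), (7,9), (10,11), (6,12), (6,13), (13,14).
Pick (0,1); next start ≥ 1 → (2,4); next start ≥ 4 → (7,8); next start ≥ 8 → (10,11); next start ≥ 11 → (13,14).
Selected 5 shows.

5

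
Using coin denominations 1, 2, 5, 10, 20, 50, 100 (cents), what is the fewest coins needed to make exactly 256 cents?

5

Use the largest denomination that fits, subtract, and repeat.
256 = 2×100 + 1×50 + 1×5 + 1×1
Total coins = 2 + 1 + 1 + 1 = 5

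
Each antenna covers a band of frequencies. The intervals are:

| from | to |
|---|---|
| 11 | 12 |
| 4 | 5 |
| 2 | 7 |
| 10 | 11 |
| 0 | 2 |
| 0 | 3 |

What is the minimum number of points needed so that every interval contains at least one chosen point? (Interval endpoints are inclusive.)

Sorted: [0,2] [0,3] [4,5] [2,7] [10,11] [11,12]
{[0,2],[0,3]} hit by 2; {[4,5],[2,7]} hit by 5; {[10,11],[11,12]} hit by 11.
Points: 2, 5, 11 (3 total).

3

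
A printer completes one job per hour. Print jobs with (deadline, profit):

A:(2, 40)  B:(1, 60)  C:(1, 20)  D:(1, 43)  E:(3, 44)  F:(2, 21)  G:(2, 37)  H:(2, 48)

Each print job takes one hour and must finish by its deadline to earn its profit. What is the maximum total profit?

152

Take jobs in profit order; each goes to the latest open slot no later than its deadline.
By profit: B(d1,60), H(d2,48), E(d3,44), D(d1,43), A(d2,40), G(d2,37), F(d2,21), C(d1,20)
B→slot 1; H→slot 2; E→slot 3; D skipped; A skipped; G skipped; F skipped; C skipped.
Profit = 60 + 48 + 44 = 152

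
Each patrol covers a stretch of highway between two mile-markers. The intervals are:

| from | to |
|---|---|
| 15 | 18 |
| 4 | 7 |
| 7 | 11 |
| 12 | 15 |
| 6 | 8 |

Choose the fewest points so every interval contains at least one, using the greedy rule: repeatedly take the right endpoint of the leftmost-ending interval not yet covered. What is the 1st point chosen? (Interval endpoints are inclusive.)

7

Sort by right endpoint; whenever an interval is uncovered, place a point at its right end.
Sorted: [4,7] [6,8] [7,11] [12,15] [15,18]
{[4,7],[6,8],[7,11]} hit by 7; {[12,15],[15,18]} hit by 15.
Points: 7, 15 (2 total).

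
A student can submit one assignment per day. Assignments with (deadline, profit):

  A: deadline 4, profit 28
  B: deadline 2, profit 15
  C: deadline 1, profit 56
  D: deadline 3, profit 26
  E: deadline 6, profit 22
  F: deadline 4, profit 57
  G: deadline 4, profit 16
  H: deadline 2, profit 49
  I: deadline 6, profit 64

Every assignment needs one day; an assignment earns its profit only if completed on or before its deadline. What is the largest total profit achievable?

276

By profit: I(d6,64), F(d4,57), C(d1,56), H(d2,49), A(d4,28), D(d3,26), E(d6,22), G(d4,16), B(d2,15)
I→slot 6; F→slot 4; C→slot 1; H→slot 2; A→slot 3; D skipped; E→slot 5; G skipped; B skipped.
Profit = 56 + 49 + 28 + 57 + 22 + 64 = 276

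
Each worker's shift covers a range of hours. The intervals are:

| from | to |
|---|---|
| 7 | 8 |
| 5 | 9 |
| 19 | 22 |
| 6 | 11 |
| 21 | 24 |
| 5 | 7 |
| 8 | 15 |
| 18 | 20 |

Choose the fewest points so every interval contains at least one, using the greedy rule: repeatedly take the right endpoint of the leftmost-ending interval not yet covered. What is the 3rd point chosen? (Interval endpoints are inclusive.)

Sort by right endpoint; whenever an interval is uncovered, place a point at its right end.
Sorted: [5,7] [7,8] [5,9] [6,11] [8,15] [18,20] [19,22] [21,24]
{[5,7],[7,8],[5,9],[6,11]} hit by 7; {[8,15]} hit by 15; {[18,20],[19,22]} hit by 20; {[21,24]} hit by 24.
Points: 7, 15, 20, 24 (4 total).

20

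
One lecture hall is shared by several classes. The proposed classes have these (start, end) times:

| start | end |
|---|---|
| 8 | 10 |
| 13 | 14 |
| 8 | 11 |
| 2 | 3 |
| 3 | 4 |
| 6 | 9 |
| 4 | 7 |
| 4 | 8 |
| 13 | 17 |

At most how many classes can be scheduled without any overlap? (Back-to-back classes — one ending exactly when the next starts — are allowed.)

5

Greedy by earliest finish: after sorting by end time, pick each interval compatible with the last pick.
Sorted by end: (2,3)  (3,4)  (4,7)  (4,8)  (6,9)  (8,10)  (8,11)  (13,14)  (13,17)
take (2,3); take (3,4); take (4,7); skip (4,8); take (8,10); skip (8,11); take (13,14); skip (13,17).
Selected 5 classes.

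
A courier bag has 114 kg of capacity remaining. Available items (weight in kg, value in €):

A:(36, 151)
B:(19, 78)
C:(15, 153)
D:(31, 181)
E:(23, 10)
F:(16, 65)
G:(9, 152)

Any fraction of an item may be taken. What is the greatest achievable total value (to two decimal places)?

Sort by value per unit weight and fill in that order.
Ratios (sorted): G 16.89, C 10.20, D 5.84, A 4.19, B 4.11, F 4.06, E 0.43
take G (9 @ 152); take C (15 @ 153); take D (31 @ 181); take A (36 @ 151); take B (19 @ 78); take 4/16 of F → 16.25. Capacity used 114/114.
Total value = 731.25

731.25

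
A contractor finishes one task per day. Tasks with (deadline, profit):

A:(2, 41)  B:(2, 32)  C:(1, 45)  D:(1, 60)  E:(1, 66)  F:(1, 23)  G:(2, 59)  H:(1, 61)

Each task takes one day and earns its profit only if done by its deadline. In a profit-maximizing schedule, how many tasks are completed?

2

Sort by profit descending; place each in the latest free slot ≤ its deadline.
By profit: E(d1,66), H(d1,61), D(d1,60), G(d2,59), C(d1,45), A(d2,41), B(d2,32), F(d1,23)
E→slot 1; H skipped; D skipped; G→slot 2; C skipped; A skipped; B skipped; F skipped.
2 of 8 scheduled.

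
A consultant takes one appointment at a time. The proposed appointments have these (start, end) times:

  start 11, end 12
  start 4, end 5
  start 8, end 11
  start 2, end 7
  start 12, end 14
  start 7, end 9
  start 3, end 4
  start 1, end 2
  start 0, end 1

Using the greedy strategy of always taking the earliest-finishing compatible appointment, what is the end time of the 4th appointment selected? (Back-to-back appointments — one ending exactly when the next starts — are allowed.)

5

Order by finish time; keep every interval that doesn't clash with the previous kept one.
By end time: (0,1), (1,2), (3,4), (4,5), (2,7), (7,9), (8,11), (11,12), (12,14).
Pick (0,1); next start ≥ 1 → (1,2); next start ≥ 2 → (3,4); next start ≥ 4 → (4,5); next start ≥ 5 → (7,9); next start ≥ 9 → (11,12); next start ≥ 12 → (12,14).
Selected: (0,1) (1,2) (3,4) (4,5) (7,9) (11,12) (12,14)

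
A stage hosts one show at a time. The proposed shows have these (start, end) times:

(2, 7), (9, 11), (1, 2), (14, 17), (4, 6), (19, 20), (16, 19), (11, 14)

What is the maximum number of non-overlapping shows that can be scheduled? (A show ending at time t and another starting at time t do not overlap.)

6

By end time: (1,2), (4,6), (2,7), (9,11), (11,14), (14,17), (16,19), (19,20).
Pick (1,2); next start ≥ 2 → (4,6); next start ≥ 6 → (9,11); next start ≥ 11 → (11,14); next start ≥ 14 → (14,17); next start ≥ 17 → (19,20).
Selected 6 shows.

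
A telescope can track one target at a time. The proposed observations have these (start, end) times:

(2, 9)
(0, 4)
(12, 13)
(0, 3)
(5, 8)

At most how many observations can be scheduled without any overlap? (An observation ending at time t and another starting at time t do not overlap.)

Sorted by end: (0,3)  (0,4)  (5,8)  (2,9)  (12,13)
take (0,3); take (5,8); take (12,13).
Selected 3 observations.

3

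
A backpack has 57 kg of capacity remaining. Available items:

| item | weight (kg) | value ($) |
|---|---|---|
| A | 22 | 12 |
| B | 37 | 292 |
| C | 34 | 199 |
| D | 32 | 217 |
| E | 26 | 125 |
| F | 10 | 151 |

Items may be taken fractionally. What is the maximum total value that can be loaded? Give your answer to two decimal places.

Sort by value per unit weight and fill in that order.
Ratios (sorted): F 15.10, B 7.89, D 6.78, C 5.85, E 4.81, A 0.55
take F (10 @ 151); take B (37 @ 292); take 10/32 of D → 67.81. Capacity used 57/57.
Total value = 510.81

510.81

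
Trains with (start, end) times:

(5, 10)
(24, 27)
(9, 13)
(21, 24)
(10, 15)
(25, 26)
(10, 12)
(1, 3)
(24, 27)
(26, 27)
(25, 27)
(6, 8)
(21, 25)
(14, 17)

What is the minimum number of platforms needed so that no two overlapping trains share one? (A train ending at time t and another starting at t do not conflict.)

4

Events (time:±→running): 1:+→1 3:-→0 5:+→1 6:+→2 8:-→1 9:+→2 10:-→1 10:+→2 10:+→3 12:-→2 13:-→1 14:+→2 15:-→1 17:-→0 21:+→1 21:+→2 24:-→1 24:+→2 24:+→3 25:-→2 25:+→3 25:+→4 … peak 4.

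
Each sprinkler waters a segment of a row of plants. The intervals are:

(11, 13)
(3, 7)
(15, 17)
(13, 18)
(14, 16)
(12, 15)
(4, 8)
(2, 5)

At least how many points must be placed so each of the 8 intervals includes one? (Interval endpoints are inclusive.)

Process intervals by earliest right end; each time one isn't hit yet, stab at its right endpoint.
Sorted: [2,5] [3,7] [4,8] [11,13] [12,15] [14,16] [15,17] [13,18]
{[2,5],[3,7],[4,8]} hit by 5; {[11,13],[12,15]} hit by 13; {[14,16],[15,17],[13,18]} hit by 16.
Points: 5, 13, 16 (3 total).

3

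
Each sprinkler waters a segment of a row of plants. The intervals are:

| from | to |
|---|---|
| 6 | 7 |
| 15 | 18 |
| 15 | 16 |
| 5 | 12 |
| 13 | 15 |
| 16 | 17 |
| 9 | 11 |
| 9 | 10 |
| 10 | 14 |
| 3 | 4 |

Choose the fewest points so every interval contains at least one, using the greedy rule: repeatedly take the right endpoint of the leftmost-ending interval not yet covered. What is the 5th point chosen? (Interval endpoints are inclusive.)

17

Sort by right endpoint; whenever an interval is uncovered, place a point at its right end.
By right end: [3,4]  [6,7]  [9,10]  [9,11]  [5,12]  [10,14]  [13,15]  [15,16]  [16,17]  [15,18]
[3,4] uncovered → point at 4; [6,7] uncovered → point at 7; [9,10] uncovered → point at 10; [13,15] uncovered → point at 15; [16,17] uncovered → point at 17.
Points: 4, 7, 10, 15, 17 (5 total).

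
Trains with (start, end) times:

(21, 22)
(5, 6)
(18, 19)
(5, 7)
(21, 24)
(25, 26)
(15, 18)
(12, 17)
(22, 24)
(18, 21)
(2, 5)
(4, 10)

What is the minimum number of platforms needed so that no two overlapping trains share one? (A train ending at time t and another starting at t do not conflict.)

Events (time:±→running): 2:+→1 4:+→2 5:-→1 5:+→2 5:+→3 … peak 3.

3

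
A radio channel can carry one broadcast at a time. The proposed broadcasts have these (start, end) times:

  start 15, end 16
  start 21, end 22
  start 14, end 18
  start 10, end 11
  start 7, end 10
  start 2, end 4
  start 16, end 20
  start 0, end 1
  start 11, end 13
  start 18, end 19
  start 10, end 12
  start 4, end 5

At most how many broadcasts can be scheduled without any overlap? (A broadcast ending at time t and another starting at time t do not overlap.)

By end time: (0,1), (2,4), (4,5), (7,10), (10,11), (10,12), (11,13), (15,16), (14,18), (18,19), (16,20), (21,22).
Pick (0,1); next start ≥ 1 → (2,4); next start ≥ 4 → (4,5); next start ≥ 5 → (7,10); next start ≥ 10 → (10,11); next start ≥ 11 → (11,13); next start ≥ 13 → (15,16); next start ≥ 16 → (18,19); next start ≥ 19 → (21,22).
Selected 9 broadcasts.

9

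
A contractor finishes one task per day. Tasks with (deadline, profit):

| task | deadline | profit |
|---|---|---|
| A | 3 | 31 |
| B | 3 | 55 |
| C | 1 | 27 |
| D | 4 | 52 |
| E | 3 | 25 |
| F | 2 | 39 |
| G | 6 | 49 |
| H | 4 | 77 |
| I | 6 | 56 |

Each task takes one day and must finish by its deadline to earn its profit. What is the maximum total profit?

Take jobs in profit order; each goes to the latest open slot no later than its deadline.
Profit order: H=77 I=56 B=55 D=52 G=49 F=39 A=31 C=27 E=25
Assign: H→slot 4, I→slot 6, B→slot 3, D→slot 2, G→slot 5, F→slot 1, A skipped, C skipped, E skipped.
Slots: [1:F] [2:D] [3:B] [4:H] [5:G] [6:I]
Profit = 39 + 52 + 55 + 77 + 49 + 56 = 328

328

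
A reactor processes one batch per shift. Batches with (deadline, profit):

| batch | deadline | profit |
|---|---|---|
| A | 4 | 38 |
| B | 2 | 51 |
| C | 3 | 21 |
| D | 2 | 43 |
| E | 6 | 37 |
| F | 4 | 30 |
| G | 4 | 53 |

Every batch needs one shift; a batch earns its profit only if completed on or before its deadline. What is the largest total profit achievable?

Take jobs in profit order; each goes to the latest open slot no later than its deadline.
Profit order: G=53 B=51 D=43 A=38 E=37 F=30 C=21
Assign: G→slot 4, B→slot 2, D→slot 1, A→slot 3, E→slot 6, F skipped, C skipped.
Slots: [1:D] [2:B] [3:A] [4:G] [6:E]
Profit = 43 + 51 + 38 + 53 + 37 = 222

222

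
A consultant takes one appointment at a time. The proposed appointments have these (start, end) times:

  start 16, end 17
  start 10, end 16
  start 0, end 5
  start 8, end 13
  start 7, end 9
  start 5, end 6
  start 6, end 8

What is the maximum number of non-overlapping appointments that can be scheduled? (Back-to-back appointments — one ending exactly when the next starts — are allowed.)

By end time: (0,5), (5,6), (6,8), (7,9), (8,13), (10,16), (16,17).
Pick (0,5); next start ≥ 5 → (5,6); next start ≥ 6 → (6,8); next start ≥ 8 → (8,13); next start ≥ 13 → (16,17).
Selected 5 appointments.

5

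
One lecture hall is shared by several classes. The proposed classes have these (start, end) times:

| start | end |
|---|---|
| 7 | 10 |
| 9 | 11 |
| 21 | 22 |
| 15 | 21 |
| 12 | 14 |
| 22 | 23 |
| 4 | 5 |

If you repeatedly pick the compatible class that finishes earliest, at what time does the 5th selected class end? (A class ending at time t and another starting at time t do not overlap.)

22

Order by finish time; keep every interval that doesn't clash with the previous kept one.
By end time: (4,5), (7,10), (9,11), (12,14), (15,21), (21,22), (22,23).
Pick (4,5); next start ≥ 5 → (7,10); next start ≥ 10 → (12,14); next start ≥ 14 → (15,21); next start ≥ 21 → (21,22); next start ≥ 22 → (22,23).
Selected: (4,5) (7,10) (12,14) (15,21) (21,22) (22,23)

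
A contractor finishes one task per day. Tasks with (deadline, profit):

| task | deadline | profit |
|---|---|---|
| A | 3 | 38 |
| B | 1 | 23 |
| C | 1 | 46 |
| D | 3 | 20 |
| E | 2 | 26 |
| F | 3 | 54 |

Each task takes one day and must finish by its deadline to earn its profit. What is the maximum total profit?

138

By profit: F(d3,54), C(d1,46), A(d3,38), E(d2,26), B(d1,23), D(d3,20)
F→slot 3; C→slot 1; A→slot 2; E skipped; B skipped; D skipped.
Profit = 46 + 38 + 54 = 138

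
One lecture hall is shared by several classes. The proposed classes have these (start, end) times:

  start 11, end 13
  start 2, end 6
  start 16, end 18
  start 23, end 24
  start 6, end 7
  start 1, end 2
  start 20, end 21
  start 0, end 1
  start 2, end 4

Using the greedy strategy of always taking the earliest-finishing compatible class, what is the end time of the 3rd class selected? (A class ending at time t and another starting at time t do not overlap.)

Order by finish time; keep every interval that doesn't clash with the previous kept one.
By end time: (0,1), (1,2), (2,4), (2,6), (6,7), (11,13), (16,18), (20,21), (23,24).
Pick (0,1); next start ≥ 1 → (1,2); next start ≥ 2 → (2,4); next start ≥ 4 → (6,7); next start ≥ 7 → (11,13); next start ≥ 13 → (16,18); next start ≥ 18 → (20,21); next start ≥ 21 → (23,24).
Selected: (0,1) (1,2) (2,4) (6,7) (11,13) (16,18) (20,21) (23,24)

4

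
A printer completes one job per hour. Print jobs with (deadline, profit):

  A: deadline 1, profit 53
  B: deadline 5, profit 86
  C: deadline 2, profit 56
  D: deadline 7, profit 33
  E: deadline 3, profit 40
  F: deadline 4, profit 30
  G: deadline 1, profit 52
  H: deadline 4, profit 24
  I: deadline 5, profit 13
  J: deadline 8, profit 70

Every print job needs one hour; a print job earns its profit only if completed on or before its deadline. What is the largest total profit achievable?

By profit: B(d5,86), J(d8,70), C(d2,56), A(d1,53), G(d1,52), E(d3,40), D(d7,33), F(d4,30), H(d4,24), I(d5,13)
B→slot 5; J→slot 8; C→slot 2; A→slot 1; G skipped; E→slot 3; D→slot 7; F→slot 4; H skipped; I skipped.
Profit = 53 + 56 + 40 + 30 + 86 + 33 + 70 = 368

368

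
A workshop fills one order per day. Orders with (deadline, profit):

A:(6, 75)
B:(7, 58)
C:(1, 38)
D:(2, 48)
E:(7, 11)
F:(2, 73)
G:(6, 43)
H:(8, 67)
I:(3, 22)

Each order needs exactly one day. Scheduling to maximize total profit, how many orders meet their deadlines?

Take jobs in profit order; each goes to the latest open slot no later than its deadline.
Profit order: A=75 F=73 H=67 B=58 D=48 G=43 C=38 I=22 E=11
Assign: A→slot 6, F→slot 2, H→slot 8, B→slot 7, D→slot 1, G→slot 5, C skipped, I→slot 3, E→slot 4.
Slots: [1:D] [2:F] [3:I] [4:E] [5:G] [6:A] [7:B] [8:H]
8 of 9 scheduled.

8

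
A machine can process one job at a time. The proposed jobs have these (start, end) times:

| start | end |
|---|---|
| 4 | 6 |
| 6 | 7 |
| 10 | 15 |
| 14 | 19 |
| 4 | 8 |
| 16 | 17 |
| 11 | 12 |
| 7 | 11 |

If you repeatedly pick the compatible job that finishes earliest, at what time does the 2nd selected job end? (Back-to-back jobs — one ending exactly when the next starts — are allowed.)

7

Order by finish time; keep every interval that doesn't clash with the previous kept one.
By end time: (4,6), (6,7), (4,8), (7,11), (11,12), (10,15), (16,17), (14,19).
Pick (4,6); next start ≥ 6 → (6,7); next start ≥ 7 → (7,11); next start ≥ 11 → (11,12); next start ≥ 12 → (16,17).
Selected: (4,6) (6,7) (7,11) (11,12) (16,17)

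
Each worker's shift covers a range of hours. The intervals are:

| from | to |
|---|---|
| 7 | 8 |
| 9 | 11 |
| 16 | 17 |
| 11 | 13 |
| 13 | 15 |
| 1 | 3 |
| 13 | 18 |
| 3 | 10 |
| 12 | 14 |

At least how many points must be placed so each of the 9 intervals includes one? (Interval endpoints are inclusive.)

5

Process intervals by earliest right end; each time one isn't hit yet, stab at its right endpoint.
Sorted: [1,3] [7,8] [3,10] [9,11] [11,13] [12,14] [13,15] [16,17] [13,18]
{[1,3]} hit by 3; {[7,8],[3,10]} hit by 8; {[9,11],[11,13]} hit by 11; {[12,14],[13,15]} hit by 14; {[16,17],[13,18]} hit by 17.
Points: 3, 8, 11, 14, 17 (5 total).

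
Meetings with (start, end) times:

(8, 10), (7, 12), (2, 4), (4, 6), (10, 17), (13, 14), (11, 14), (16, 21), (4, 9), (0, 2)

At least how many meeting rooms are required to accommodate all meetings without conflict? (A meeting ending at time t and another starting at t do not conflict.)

3

The answer is the maximum number of intervals overlapping at any instant.
Events (time:±→running): 0:+→1 2:-→0 2:+→1 4:-→0 4:+→1 4:+→2 6:-→1 7:+→2 8:+→3 … peak 3.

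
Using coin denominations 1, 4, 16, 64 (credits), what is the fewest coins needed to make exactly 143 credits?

Greedy: take as many of the largest coin as possible, then repeat with the remainder.
143 − 2×64→15 − 3×4→3 − 3×1→0
Total coins = 2 + 3 + 3 = 8

8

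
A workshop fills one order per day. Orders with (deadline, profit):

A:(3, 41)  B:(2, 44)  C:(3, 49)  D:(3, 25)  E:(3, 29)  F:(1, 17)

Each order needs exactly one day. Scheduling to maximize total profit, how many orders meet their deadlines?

3

Take jobs in profit order; each goes to the latest open slot no later than its deadline.
By profit: C(d3,49), B(d2,44), A(d3,41), E(d3,29), D(d3,25), F(d1,17)
C→slot 3; B→slot 2; A→slot 1; E skipped; D skipped; F skipped.
3 of 6 scheduled.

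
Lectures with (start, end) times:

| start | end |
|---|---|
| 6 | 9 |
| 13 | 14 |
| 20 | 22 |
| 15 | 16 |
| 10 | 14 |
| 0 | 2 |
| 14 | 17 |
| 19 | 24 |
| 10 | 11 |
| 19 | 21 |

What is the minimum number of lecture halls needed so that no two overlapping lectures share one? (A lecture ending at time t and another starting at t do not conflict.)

Events (time:±→running): 0:+→1 2:-→0 6:+→1 9:-→0 10:+→1 10:+→2 11:-→1 13:+→2 14:-→1 14:-→0 14:+→1 15:+→2 16:-→1 17:-→0 19:+→1 19:+→2 20:+→3 … peak 3.

3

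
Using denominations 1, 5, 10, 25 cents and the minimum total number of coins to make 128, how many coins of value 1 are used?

3

Greedy: take as many of the largest coin as possible, then repeat with the remainder.
128 − 5×25→3 − 3×1→0
Count of 1: 3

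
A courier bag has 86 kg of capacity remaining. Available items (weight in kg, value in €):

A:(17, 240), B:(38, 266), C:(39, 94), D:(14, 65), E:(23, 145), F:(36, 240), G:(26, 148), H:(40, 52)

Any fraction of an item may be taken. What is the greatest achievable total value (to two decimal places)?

Order: A (240/17=14.12) > B (266/38=7.00) > F (240/36=6.67) > E (145/23=6.30) > G (148/26=5.69) > D (65/14=4.64) > C (94/39=2.41) > H (52/40=1.30)
Fill: take A (17 @ 240) → take B (38 @ 266) → take 31/36 of F → 206.67; 86/86 used.
Total value = 712.67

712.67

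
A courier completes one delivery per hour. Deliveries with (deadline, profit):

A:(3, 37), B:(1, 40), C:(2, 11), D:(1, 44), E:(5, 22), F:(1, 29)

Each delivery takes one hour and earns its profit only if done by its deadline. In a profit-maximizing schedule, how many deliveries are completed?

4

Sort by profit descending; place each in the latest free slot ≤ its deadline.
Profit order: D=44 B=40 A=37 F=29 E=22 C=11
Assign: D→slot 1, B skipped, A→slot 3, F skipped, E→slot 5, C→slot 2.
Slots: [1:D] [2:C] [3:A] [5:E]
4 of 6 scheduled.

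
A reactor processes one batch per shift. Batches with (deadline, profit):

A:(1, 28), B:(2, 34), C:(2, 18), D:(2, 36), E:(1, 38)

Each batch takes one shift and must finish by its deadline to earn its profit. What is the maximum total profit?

By profit: E(d1,38), D(d2,36), B(d2,34), A(d1,28), C(d2,18)
E→slot 1; D→slot 2; B skipped; A skipped; C skipped.
Profit = 38 + 36 = 74

74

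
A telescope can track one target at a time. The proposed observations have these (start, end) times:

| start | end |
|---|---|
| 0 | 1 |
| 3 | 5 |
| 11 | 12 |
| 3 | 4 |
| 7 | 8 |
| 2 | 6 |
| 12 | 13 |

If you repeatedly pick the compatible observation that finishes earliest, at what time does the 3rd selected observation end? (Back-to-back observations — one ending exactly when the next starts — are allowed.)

Sort by end time and greedily take each interval whose start is ≥ the last chosen end.
By end time: (0,1), (3,4), (3,5), (2,6), (7,8), (11,12), (12,13).
Pick (0,1); next start ≥ 1 → (3,4); next start ≥ 4 → (7,8); next start ≥ 8 → (11,12); next start ≥ 12 → (12,13).
Selected: (0,1) (3,4) (7,8) (11,12) (12,13)

8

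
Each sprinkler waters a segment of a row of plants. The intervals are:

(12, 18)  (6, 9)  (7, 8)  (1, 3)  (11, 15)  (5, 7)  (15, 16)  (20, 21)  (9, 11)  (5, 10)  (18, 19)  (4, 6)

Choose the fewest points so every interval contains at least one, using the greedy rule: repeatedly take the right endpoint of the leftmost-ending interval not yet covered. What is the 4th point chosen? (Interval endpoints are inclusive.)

11

Sorted: [1,3] [4,6] [5,7] [7,8] [6,9] [5,10] [9,11] [11,15] [15,16] [12,18] [18,19] [20,21]
{[1,3]} hit by 3; {[4,6],[5,7]} hit by 6; {[7,8],[6,9],[5,10]} hit by 8; {[9,11],[11,15]} hit by 11; {[15,16],[12,18]} hit by 16; {[18,19]} hit by 19; {[20,21]} hit by 21.
Points: 3, 6, 8, 11, 16, 19, 21 (7 total).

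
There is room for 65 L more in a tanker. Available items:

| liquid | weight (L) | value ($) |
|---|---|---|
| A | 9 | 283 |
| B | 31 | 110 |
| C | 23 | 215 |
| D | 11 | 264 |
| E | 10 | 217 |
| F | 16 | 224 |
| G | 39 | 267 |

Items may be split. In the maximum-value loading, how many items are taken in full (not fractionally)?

Order: A (283/9=31.44) > D (264/11=24.00) > E (217/10=21.70) > F (224/16=14.00) > C (215/23=9.35) > G (267/39=6.85) > B (110/31=3.55)
Fill: take A (9 @ 283) → take D (11 @ 264) → take E (10 @ 217) → take F (16 @ 224) → take 19/23 of C → 177.61; 65/65 used.
4 item(s) taken whole; one partial (take 19/23 of C).

4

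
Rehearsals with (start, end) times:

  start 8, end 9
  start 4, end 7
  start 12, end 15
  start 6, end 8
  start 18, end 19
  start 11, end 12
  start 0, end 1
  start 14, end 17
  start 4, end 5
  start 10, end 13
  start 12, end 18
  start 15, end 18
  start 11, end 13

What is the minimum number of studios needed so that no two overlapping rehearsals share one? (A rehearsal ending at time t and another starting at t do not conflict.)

4

The answer is the maximum number of intervals overlapping at any instant.
starts: [0, 4, 4, 6, 8, 10, 11, 11, 12, 12, 14, 15, 18]
ends:   [1, 5, 7, 8, 9, 12, 13, 13, 15, 17, 18, 18, 19]
s0→1 e1→0 s4→1 s4→2 e5→1 s6→2 e7→1 e8→0 s8→1 e9→0 s10→1 s11→2 s11→3 e12→2 s12→3 s12→4  — peak 4.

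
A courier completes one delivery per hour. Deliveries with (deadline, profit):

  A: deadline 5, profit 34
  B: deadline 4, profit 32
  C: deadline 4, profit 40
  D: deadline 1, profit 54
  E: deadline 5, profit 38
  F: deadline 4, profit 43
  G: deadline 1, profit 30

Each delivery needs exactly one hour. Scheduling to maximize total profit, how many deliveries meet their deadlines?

5

Take jobs in profit order; each goes to the latest open slot no later than its deadline.
Profit order: D=54 F=43 C=40 E=38 A=34 B=32 G=30
Assign: D→slot 1, F→slot 4, C→slot 3, E→slot 5, A→slot 2, B skipped, G skipped.
Slots: [1:D] [2:A] [3:C] [4:F] [5:E]
5 of 7 scheduled.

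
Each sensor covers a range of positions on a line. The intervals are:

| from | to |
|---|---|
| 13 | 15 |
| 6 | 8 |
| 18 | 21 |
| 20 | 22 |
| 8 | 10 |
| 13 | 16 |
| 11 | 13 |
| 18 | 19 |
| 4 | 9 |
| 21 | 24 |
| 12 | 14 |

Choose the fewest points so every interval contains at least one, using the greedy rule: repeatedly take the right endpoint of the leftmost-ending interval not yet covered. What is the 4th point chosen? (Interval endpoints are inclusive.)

Sort by right endpoint; whenever an interval is uncovered, place a point at its right end.
By right end: [6,8]  [4,9]  [8,10]  [11,13]  [12,14]  [13,15]  [13,16]  [18,19]  [18,21]  [20,22]  [21,24]
[6,8] uncovered → point at 8; [11,13] uncovered → point at 13; [18,19] uncovered → point at 19; [20,22] uncovered → point at 22.
Points: 8, 13, 19, 22 (4 total).

22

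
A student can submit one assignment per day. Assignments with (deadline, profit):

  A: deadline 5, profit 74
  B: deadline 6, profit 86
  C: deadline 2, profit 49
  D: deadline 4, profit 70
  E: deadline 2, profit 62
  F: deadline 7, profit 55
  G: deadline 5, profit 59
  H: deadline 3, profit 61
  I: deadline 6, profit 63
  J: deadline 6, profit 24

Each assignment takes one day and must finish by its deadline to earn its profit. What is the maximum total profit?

471

Sort by profit descending; place each in the latest free slot ≤ its deadline.
Profit order: B=86 A=74 D=70 I=63 E=62 H=61 G=59 F=55 C=49 J=24
Assign: B→slot 6, A→slot 5, D→slot 4, I→slot 3, E→slot 2, H→slot 1, G skipped, F→slot 7, C skipped, J skipped.
Slots: [1:H] [2:E] [3:I] [4:D] [5:A] [6:B] [7:F]
Profit = 61 + 62 + 63 + 70 + 74 + 86 + 55 = 471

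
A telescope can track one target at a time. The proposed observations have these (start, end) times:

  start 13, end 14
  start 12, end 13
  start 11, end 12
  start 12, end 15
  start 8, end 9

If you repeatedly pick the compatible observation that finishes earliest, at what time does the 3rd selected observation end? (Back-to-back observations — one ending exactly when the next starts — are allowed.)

By end time: (8,9), (11,12), (12,13), (13,14), (12,15).
Pick (8,9); next start ≥ 9 → (11,12); next start ≥ 12 → (12,13); next start ≥ 13 → (13,14).
Selected: (8,9) (11,12) (12,13) (13,14)

13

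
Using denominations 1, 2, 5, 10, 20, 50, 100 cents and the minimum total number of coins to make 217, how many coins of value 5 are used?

Use the largest denomination that fits, subtract, and repeat.
217 = 2×100 + 1×10 + 1×5 + 1×2
Count of 5: 1

1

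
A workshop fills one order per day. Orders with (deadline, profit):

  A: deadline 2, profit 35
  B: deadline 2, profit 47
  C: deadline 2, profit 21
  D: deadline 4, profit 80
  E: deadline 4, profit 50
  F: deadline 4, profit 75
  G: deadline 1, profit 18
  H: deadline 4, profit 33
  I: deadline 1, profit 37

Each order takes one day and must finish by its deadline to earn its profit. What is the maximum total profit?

Sort by profit descending; place each in the latest free slot ≤ its deadline.
By profit: D(d4,80), F(d4,75), E(d4,50), B(d2,47), I(d1,37), A(d2,35), H(d4,33), C(d2,21), G(d1,18)
D→slot 4; F→slot 3; E→slot 2; B→slot 1; I skipped; A skipped; H skipped; C skipped; G skipped.
Profit = 47 + 50 + 75 + 80 = 252

252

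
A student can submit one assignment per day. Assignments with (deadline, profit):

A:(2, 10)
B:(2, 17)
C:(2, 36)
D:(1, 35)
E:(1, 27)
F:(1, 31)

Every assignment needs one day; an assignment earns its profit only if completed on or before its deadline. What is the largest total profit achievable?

71

By profit: C(d2,36), D(d1,35), F(d1,31), E(d1,27), B(d2,17), A(d2,10)
C→slot 2; D→slot 1; F skipped; E skipped; B skipped; A skipped.
Profit = 35 + 36 = 71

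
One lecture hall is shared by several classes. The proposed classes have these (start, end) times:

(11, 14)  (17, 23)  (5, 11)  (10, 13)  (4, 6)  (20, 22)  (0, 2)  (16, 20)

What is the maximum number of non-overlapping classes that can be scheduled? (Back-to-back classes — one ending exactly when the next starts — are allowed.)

By end time: (0,2), (4,6), (5,11), (10,13), (11,14), (16,20), (20,22), (17,23).
Pick (0,2); next start ≥ 2 → (4,6); next start ≥ 6 → (10,13); next start ≥ 13 → (16,20); next start ≥ 20 → (20,22).
Selected 5 classes.

5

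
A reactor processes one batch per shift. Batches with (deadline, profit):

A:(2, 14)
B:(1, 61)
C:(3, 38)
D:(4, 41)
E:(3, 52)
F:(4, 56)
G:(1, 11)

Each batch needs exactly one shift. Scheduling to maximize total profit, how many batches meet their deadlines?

4

Take jobs in profit order; each goes to the latest open slot no later than its deadline.
By profit: B(d1,61), F(d4,56), E(d3,52), D(d4,41), C(d3,38), A(d2,14), G(d1,11)
B→slot 1; F→slot 4; E→slot 3; D→slot 2; C skipped; A skipped; G skipped.
4 of 7 scheduled.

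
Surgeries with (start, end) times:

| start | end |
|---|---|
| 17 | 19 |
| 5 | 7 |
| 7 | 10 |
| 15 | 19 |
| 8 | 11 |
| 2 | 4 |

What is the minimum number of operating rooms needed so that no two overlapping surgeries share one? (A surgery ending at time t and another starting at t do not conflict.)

2

Count concurrent intervals with a sweep; the peak is the room count.
starts: [2, 5, 7, 8, 15, 17]
ends:   [4, 7, 10, 11, 19, 19]
s2→1 e4→0 s5→1 e7→0 s7→1 s8→2  — peak 2.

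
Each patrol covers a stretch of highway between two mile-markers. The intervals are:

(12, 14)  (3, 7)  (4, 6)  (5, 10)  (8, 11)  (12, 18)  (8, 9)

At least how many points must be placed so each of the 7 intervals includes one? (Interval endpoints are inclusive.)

By right end: [4,6]  [3,7]  [8,9]  [5,10]  [8,11]  [12,14]  [12,18]
[4,6] uncovered → point at 6; [8,9] uncovered → point at 9; [12,14] uncovered → point at 14.
Points: 6, 9, 14 (3 total).

3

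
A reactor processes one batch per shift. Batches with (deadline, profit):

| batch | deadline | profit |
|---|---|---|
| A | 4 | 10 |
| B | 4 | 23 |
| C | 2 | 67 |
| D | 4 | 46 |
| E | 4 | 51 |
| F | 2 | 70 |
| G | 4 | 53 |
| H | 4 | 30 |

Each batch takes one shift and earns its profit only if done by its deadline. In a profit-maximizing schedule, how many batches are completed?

4

By profit: F(d2,70), C(d2,67), G(d4,53), E(d4,51), D(d4,46), H(d4,30), B(d4,23), A(d4,10)
F→slot 2; C→slot 1; G→slot 4; E→slot 3; D skipped; H skipped; B skipped; A skipped.
4 of 8 scheduled.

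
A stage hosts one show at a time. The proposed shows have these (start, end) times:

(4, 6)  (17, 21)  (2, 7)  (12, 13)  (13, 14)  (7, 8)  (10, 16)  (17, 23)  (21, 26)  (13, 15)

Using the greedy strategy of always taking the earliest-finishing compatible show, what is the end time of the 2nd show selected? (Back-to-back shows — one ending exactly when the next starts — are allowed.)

Order by finish time; keep every interval that doesn't clash with the previous kept one.
Sorted by end: (4,6)  (2,7)  (7,8)  (12,13)  (13,14)  (13,15)  (10,16)  (17,21)  (17,23)  (21,26)
take (4,6); take (7,8); take (12,13); take (13,14); take (17,21); take (21,26).
Selected: (4,6) (7,8) (12,13) (13,14) (17,21) (21,26)

8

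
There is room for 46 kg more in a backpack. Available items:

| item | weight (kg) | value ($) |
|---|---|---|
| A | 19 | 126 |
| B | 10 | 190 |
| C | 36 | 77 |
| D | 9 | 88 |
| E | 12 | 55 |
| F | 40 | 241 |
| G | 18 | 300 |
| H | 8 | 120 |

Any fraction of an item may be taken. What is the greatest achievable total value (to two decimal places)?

704.63

Order: B (190/10=19.00) > G (300/18=16.67) > H (120/8=15.00) > D (88/9=9.78) > A (126/19=6.63) > F (241/40=6.03) > E (55/12=4.58) > C (77/36=2.14)
Fill: take B (10 @ 190) → take G (18 @ 300) → take H (8 @ 120) → take D (9 @ 88) → take 1/19 of A → 6.63; 46/46 used.
Total value = 704.63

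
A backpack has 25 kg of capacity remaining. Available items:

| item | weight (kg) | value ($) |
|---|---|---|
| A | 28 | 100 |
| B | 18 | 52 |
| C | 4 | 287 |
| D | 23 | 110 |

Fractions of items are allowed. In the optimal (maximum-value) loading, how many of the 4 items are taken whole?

1

Order: C (287/4=71.75) > D (110/23=4.78) > A (100/28=3.57) > B (52/18=2.89)
Fill: take C (4 @ 287) → take 21/23 of D → 100.43; 25/25 used.
1 item(s) taken whole; one partial (take 21/23 of D).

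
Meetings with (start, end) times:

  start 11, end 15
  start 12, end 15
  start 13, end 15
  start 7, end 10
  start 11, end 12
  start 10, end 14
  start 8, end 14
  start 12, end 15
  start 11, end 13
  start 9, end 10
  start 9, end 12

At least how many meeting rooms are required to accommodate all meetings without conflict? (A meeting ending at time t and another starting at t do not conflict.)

6

Count concurrent intervals with a sweep; the peak is the room count.
starts: [7, 8, 9, 9, 10, 11, 11, 11, 12, 12, 13]
ends:   [10, 10, 12, 12, 13, 14, 14, 15, 15, 15, 15]
s7→1 s8→2 s9→3 s9→4 e10→3 e10→2 s10→3 s11→4 s11→5 s11→6  — peak 6.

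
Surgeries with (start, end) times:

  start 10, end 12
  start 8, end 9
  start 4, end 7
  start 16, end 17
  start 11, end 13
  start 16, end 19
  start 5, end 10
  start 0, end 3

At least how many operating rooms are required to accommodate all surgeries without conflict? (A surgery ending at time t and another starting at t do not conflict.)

Count concurrent intervals with a sweep; the peak is the room count.
Events (time:±→running): 0:+→1 3:-→0 4:+→1 5:+→2 … peak 2.

2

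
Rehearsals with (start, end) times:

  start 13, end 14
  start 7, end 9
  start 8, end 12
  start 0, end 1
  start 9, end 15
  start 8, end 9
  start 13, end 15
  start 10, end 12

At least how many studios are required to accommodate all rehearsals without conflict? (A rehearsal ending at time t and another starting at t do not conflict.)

3

starts: [0, 7, 8, 8, 9, 10, 13, 13]
ends:   [1, 9, 9, 12, 12, 14, 15, 15]
s0→1 e1→0 s7→1 s8→2 s8→3  — peak 3.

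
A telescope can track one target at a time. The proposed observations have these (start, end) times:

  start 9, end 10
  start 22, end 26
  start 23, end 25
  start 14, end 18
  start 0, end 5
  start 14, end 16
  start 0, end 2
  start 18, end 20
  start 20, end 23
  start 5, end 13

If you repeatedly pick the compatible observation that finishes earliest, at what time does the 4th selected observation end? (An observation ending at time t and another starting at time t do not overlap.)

Sort by end time and greedily take each interval whose start is ≥ the last chosen end.
Sorted by end: (0,2)  (0,5)  (9,10)  (5,13)  (14,16)  (14,18)  (18,20)  (20,23)  (23,25)  (22,26)
take (0,2); take (9,10); take (14,16); take (18,20); take (20,23); take (23,25).
Selected: (0,2) (9,10) (14,16) (18,20) (20,23) (23,25)

20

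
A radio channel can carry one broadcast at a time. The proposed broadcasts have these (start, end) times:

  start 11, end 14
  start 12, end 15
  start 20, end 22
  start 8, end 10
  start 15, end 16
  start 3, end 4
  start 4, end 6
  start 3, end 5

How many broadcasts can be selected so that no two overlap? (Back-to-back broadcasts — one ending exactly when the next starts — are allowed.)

6

Greedy by earliest finish: after sorting by end time, pick each interval compatible with the last pick.
By end time: (3,4), (3,5), (4,6), (8,10), (11,14), (12,15), (15,16), (20,22).
Pick (3,4); next start ≥ 4 → (4,6); next start ≥ 6 → (8,10); next start ≥ 10 → (11,14); next start ≥ 14 → (15,16); next start ≥ 16 → (20,22).
Selected 6 broadcasts.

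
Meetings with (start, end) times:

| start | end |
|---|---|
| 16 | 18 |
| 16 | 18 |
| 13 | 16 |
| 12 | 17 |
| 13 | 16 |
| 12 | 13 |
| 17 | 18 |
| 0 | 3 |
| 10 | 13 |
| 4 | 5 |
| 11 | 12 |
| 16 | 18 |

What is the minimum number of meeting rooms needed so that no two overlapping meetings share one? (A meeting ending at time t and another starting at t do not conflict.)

4

Count concurrent intervals with a sweep; the peak is the room count.
starts: [0, 4, 10, 11, 12, 12, 13, 13, 16, 16, 16, 17]
ends:   [3, 5, 12, 13, 13, 16, 16, 17, 18, 18, 18, 18]
s0→1 e3→0 s4→1 e5→0 s10→1 s11→2 e12→1 s12→2 s12→3 e13→2 e13→1 s13→2 s13→3 e16→2 e16→1 s16→2 s16→3 s16→4  — peak 4.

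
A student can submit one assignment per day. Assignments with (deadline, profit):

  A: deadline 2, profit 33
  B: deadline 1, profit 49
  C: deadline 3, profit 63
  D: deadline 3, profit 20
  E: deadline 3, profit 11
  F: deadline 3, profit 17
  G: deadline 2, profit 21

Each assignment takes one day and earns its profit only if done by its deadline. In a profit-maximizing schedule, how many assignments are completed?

By profit: C(d3,63), B(d1,49), A(d2,33), G(d2,21), D(d3,20), F(d3,17), E(d3,11)
C→slot 3; B→slot 1; A→slot 2; G skipped; D skipped; F skipped; E skipped.
3 of 7 scheduled.

3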